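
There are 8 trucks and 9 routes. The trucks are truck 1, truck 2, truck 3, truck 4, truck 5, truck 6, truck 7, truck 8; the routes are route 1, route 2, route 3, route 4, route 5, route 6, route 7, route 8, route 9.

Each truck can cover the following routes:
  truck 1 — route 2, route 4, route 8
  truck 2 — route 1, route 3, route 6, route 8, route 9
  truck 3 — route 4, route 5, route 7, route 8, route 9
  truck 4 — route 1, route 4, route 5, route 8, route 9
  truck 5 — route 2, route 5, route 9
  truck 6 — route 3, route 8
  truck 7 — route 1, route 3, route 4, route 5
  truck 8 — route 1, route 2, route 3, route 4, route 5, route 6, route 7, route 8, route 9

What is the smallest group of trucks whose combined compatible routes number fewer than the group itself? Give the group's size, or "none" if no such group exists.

none

A matching saturating every truck exists, for instance truck 1→route 2, truck 2→route 9, truck 3→route 7, truck 4→route 1, truck 5→route 5, truck 6→route 8, truck 7→route 3, truck 8→route 4.
By Hall's marriage theorem, this means |N(S)| ≥ |S| for every subset S, so no violating subset exists.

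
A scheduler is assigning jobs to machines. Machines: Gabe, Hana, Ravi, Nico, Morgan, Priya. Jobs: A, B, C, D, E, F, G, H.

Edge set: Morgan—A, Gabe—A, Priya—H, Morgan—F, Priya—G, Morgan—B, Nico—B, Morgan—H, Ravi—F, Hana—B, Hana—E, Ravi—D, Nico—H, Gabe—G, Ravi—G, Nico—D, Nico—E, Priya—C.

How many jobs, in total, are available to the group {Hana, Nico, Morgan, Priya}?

8

The union of neighbours of {Hana, Nico, Morgan, Priya} is {A, B, C, D, E, F, G, H}, which has 8 elements.
Since |N(S)| = 8 ≥ |S| = 4, Hall's condition holds for this subset.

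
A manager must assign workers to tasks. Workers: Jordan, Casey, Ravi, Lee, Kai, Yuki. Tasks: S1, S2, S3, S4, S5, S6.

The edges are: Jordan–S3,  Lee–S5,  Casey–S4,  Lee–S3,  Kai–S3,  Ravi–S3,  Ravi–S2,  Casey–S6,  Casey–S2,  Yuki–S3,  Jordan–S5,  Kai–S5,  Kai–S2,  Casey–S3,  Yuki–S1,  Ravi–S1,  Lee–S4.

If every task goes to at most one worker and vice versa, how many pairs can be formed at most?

6

One maximum matching: Jordan–S5, Casey–S6, Ravi–S1, Lee–S4, Kai–S2, Yuki–S3.
This saturates every worker, so 6 is the maximum.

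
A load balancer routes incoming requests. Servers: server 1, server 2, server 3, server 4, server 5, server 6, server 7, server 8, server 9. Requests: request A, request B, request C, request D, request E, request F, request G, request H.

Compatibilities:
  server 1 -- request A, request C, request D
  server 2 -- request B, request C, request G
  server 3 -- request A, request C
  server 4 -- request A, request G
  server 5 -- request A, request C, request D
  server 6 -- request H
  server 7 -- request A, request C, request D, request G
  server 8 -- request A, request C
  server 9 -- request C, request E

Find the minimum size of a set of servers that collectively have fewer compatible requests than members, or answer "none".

Take S = {server 1, server 3, server 5, server 8}. Its neighbourhood is {request A, request C, request D}, so |N(S)| = 3 < |S| = 4.
Every subset of size less than 4 has at least as many neighbours as members, so 4 is the minimum.

4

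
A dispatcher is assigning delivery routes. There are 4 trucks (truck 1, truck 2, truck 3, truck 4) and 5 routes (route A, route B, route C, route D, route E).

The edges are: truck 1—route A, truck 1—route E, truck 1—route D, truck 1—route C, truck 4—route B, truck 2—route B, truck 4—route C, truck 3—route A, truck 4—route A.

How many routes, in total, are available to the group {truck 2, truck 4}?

The union of neighbours of {truck 2, truck 4} is {route A, route B, route C}, which has 3 elements.
Since |N(S)| = 3 ≥ |S| = 2, Hall's condition holds for this subset.

3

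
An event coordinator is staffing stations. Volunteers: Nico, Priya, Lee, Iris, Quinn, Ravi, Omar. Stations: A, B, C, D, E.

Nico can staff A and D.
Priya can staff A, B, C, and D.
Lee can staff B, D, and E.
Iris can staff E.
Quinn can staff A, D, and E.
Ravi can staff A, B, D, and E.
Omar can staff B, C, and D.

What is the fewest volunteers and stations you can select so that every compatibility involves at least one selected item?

The 5 edges Nico–A, Priya–C, Lee–B, Iris–E, Quinn–D form a matching, so any vertex cover needs at least 5 vertices (one per matched edge).
Conversely {A, B, C, D, E} meets every edge and has exactly 5 vertices, so 5 is optimal.

5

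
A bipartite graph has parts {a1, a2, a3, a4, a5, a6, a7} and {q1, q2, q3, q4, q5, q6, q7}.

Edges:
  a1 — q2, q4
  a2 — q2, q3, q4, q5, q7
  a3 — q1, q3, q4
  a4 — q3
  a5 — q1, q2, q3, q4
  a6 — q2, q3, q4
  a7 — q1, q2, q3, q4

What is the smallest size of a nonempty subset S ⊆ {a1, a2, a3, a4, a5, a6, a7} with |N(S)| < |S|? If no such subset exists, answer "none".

Take S = {a1, a3, a4, a5, a6}. Its neighbourhood is {q1, q2, q3, q4}, so |N(S)| = 4 < |S| = 5.
Every subset of size less than 5 has at least as many neighbours as members, so 5 is the minimum.

5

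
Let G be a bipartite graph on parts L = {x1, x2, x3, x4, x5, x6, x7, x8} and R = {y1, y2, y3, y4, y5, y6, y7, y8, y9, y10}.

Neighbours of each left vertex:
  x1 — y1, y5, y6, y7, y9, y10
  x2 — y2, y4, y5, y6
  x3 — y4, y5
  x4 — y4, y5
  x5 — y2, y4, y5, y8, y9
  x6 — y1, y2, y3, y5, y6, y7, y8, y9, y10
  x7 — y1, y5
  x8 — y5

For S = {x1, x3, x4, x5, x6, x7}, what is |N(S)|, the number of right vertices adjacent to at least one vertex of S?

The union of neighbours of {x1, x3, x4, x5, x6, x7} is {y1, y2, y3, y4, y5, y6, y7, y8, y9, y10}, which has 10 elements.
Since |N(S)| = 10 ≥ |S| = 6, Hall's condition holds for this subset.

10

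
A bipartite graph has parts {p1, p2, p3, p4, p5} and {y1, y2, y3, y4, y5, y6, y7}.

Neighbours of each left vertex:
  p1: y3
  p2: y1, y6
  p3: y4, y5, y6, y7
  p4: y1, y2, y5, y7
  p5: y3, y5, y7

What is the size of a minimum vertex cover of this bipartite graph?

The 5 edges p1–y3, p2–y6, p3–y4, p4–y1, p5–y7 form a matching, so any vertex cover needs at least 5 vertices (one per matched edge).
Conversely {p1, p2, p3, p4, p5} meets every edge and has exactly 5 vertices, so 5 is optimal.

5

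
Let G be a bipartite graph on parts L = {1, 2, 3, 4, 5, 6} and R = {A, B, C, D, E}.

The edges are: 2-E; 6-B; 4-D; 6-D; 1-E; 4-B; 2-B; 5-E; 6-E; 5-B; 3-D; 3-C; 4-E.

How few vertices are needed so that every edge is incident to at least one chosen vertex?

4

A maximum matching has 4 edges (e.g. 1–E, 2–B, 3–C, 4–D).
By König's theorem the minimum vertex cover has the same size. One such cover is {3, B, D, E}.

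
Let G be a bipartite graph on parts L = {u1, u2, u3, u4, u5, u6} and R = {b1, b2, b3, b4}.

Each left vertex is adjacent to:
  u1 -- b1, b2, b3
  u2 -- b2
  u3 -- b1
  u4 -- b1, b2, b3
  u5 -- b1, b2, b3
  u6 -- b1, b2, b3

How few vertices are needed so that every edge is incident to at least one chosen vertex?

A maximum matching has 3 edges (e.g. u1–b3, u2–b2, u3–b1).
By König's theorem the minimum vertex cover has the same size. One such cover is {b1, b2, b3}.

3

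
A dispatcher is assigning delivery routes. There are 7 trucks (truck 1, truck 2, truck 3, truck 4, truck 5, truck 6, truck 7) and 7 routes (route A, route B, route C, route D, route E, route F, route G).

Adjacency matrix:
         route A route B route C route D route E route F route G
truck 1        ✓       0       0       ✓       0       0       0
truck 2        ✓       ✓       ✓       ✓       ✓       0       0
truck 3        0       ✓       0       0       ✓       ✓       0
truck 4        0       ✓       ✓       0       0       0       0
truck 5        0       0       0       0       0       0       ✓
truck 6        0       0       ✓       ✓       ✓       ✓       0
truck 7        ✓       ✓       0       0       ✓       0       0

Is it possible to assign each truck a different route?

Yes

For example, pair truck 1→route A, truck 2→route D, truck 3→route B, truck 4→route C, truck 5→route G, truck 6→route F, truck 7→route E.
Every truck is matched, so this is a perfect matching.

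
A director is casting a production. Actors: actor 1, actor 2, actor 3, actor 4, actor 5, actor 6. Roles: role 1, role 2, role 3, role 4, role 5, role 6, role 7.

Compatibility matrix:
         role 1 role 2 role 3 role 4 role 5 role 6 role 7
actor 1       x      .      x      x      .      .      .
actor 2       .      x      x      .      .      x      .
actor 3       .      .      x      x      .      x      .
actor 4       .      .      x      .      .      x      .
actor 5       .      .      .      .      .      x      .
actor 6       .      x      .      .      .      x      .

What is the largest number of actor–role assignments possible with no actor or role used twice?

5

A valid assignment of size 5: actor 1→role 1, actor 2→role 2, actor 3→role 4, actor 4→role 3, actor 5→role 6.
The set {actor 2, actor 4, actor 5, actor 6} has only 3 neighbours ({role 2, role 3, role 6}), so by Hall's theorem at most 5 of the 6 actors can be matched.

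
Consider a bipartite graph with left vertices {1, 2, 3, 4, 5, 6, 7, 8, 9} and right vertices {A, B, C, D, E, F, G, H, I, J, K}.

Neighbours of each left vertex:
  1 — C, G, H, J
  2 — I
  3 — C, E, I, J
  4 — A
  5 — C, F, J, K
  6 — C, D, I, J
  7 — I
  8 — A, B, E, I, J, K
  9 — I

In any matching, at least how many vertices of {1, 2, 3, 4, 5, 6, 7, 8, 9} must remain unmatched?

2

For example, pair 1-G, 2-I, 3-E, 4-A, 5-F, 6-C, 8-J.
The set {2, 7, 9} has only 1 neighbour ({I}), so by Hall's theorem at most 7 of the 9 left vertices can be matched.
That matches 7 of the 9, leaving 2 unmatched; no matching can do better.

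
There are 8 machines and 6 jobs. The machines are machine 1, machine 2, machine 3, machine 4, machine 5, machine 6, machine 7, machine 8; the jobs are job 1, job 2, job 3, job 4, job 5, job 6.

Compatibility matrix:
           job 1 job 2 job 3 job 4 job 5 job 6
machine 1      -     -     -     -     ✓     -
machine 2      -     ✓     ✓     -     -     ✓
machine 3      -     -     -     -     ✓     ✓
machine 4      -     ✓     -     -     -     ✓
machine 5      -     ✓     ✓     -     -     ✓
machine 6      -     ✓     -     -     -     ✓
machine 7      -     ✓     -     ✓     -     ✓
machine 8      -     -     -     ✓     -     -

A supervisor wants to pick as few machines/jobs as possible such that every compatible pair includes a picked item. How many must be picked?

The 5 edges machine 1–job 5, machine 2–job 3, machine 3–job 6, machine 4–job 2, machine 7–job 4 form a matching, so any vertex cover needs at least 5 vertices (one per matched edge).
Conversely {job 2, job 3, job 4, job 5, job 6} meets every edge and has exactly 5 vertices, so 5 is optimal.

5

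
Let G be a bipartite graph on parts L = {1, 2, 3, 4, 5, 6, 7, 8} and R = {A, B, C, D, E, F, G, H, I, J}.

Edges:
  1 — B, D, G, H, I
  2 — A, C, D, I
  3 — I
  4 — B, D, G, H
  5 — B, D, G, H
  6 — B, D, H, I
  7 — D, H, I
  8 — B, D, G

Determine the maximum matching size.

6

A valid assignment of size 6: 1→H, 2→C, 3→I, 4→D, 5→G, 6→B.
The set {1, 3, 4, 5, 6, 7, 8} has only 5 neighbours ({B, D, G, H, I}), so by Hall's theorem at most 6 of the 8 left vertices can be matched.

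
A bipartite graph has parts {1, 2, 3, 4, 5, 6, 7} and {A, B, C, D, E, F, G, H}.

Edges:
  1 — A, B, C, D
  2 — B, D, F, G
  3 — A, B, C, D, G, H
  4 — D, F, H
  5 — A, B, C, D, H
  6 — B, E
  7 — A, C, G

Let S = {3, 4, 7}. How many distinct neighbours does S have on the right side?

7

The union of neighbours of {3, 4, 7} is {A, B, C, D, F, G, H}, which has 7 elements.
Since |N(S)| = 7 ≥ |S| = 3, Hall's condition holds for this subset.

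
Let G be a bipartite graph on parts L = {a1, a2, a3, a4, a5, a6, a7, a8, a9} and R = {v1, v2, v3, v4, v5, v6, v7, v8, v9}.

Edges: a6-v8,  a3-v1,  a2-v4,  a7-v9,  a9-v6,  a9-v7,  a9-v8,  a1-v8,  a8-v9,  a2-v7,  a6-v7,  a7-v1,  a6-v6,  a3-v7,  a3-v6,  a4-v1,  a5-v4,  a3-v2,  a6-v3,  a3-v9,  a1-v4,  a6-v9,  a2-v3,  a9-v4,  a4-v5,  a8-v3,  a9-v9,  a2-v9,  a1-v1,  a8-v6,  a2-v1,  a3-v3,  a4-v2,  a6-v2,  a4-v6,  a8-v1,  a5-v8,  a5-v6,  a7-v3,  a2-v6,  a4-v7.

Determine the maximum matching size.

One maximum matching: a1→v4, a2→v7, a3→v2, a4→v5, a5→v6, a6→v3, a7→v1, a8→v9, a9→v8.
All 9 left vertices are matched, so no larger matching exists.

9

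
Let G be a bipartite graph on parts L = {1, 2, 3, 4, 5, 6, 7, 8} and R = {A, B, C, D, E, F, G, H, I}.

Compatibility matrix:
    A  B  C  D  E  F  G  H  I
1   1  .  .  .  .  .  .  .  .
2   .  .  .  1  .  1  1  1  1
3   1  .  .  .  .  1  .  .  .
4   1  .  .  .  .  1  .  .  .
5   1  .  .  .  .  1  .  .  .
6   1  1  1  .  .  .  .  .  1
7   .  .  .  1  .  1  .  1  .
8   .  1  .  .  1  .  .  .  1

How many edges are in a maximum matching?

One maximum matching: 1→A, 2→G, 3→F, 6→I, 7→D, 8→B.
The set {1, 3, 4, 5} has only 2 neighbours ({A, F}), so by Hall's theorem at most 6 of the 8 left vertices can be matched.

6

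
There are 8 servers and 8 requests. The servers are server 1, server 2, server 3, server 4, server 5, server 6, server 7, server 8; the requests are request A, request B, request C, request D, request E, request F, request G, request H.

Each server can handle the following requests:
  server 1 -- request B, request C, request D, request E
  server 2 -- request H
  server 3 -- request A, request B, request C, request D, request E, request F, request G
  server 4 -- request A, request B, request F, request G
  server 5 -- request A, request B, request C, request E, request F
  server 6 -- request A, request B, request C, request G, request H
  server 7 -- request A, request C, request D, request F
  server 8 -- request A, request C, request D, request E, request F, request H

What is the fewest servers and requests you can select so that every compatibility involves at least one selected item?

{server 1, server 2, server 3, server 4, server 5, server 6, server 7, server 8} is a vertex cover of size 8: every edge has an endpoint in this set.
No smaller cover exists because server 1–request D, server 2–request H, server 3–request B, server 4–request A, server 5–request F, server 6–request G, server 7–request C, server 8–request E is a matching of size 8, and a cover must include an endpoint of each of these disjoint edges (König's theorem).

8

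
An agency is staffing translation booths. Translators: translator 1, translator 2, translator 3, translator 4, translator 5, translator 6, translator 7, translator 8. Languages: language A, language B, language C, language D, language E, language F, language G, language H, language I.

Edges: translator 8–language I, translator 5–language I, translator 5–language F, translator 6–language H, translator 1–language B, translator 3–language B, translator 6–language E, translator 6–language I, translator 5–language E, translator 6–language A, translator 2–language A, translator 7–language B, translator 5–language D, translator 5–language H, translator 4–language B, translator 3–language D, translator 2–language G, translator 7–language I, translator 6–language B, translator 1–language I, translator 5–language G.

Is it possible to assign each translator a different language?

The set {translator 1, translator 4, translator 7, translator 8} has only 2 neighbours ({language B, language I}), so by Hall's theorem at most 6 of the 8 translators can be matched.
Hence no matching covers every translator.

No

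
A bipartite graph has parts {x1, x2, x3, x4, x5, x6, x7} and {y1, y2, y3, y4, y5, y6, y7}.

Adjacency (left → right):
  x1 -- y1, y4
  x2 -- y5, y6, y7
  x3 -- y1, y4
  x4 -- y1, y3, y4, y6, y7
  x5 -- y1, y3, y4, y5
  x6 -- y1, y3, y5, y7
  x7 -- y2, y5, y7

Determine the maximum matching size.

For example, pair x1-y4, x2-y6, x3-y1, x4-y7, x5-y5, x6-y3, x7-y2.
All 7 left vertices are matched, so no larger matching exists.

7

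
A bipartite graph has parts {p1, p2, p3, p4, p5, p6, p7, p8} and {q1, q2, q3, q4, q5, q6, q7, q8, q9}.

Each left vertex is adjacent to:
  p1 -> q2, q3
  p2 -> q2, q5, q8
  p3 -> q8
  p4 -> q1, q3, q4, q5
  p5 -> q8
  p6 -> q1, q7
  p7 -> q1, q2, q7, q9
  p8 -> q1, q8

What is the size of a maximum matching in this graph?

7

A valid assignment of size 7: p1→q3, p2→q5, p3→q8, p4→q4, p6→q7, p7→q2, p8→q1.
The set {p3, p5} has only 1 neighbour ({q8}), so by Hall's theorem at most 7 of the 8 left vertices can be matched.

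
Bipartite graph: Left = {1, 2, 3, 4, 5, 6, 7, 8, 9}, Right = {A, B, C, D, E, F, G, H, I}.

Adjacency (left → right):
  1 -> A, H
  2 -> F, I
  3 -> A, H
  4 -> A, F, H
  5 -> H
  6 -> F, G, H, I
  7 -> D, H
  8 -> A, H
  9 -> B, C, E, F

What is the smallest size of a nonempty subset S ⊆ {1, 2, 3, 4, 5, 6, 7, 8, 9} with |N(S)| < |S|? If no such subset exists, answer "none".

3

Take S = {1, 3, 5}. Its neighbourhood is {A, H}, so |N(S)| = 2 < |S| = 3.
Every subset of size less than 3 has at least as many neighbours as members, so 3 is the minimum.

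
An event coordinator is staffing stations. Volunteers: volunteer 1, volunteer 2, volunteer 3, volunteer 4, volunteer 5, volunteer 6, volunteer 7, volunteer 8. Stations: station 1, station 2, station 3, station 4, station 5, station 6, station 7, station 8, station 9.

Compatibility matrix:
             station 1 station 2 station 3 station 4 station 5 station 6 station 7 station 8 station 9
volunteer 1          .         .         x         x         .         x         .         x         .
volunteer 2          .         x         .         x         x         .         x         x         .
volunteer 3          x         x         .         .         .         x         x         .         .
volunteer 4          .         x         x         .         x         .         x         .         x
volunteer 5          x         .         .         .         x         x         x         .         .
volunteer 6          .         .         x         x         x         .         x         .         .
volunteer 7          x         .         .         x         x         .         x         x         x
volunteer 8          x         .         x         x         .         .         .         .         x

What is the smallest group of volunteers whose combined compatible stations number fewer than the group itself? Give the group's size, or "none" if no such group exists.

A matching saturating every volunteer exists, for instance volunteer 1→station 3, volunteer 2→station 8, volunteer 3→station 6, volunteer 4→station 2, volunteer 5→station 1, volunteer 6→station 5, volunteer 7→station 7, volunteer 8→station 4.
By Hall's marriage theorem, this means |N(S)| ≥ |S| for every subset S, so no violating subset exists.

none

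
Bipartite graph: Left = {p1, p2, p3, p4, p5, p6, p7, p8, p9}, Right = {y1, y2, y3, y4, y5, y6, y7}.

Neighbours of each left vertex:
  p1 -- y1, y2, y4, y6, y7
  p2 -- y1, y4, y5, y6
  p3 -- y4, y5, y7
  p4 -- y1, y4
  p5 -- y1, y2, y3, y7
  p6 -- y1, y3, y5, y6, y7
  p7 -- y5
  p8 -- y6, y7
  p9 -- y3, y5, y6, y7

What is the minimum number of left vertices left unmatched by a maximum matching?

For example, pair p1-y6, p2-y1, p3-y7, p4-y4, p5-y2, p6-y3, p7-y5.
The set {p1, p2, p3, p4, p5, p6, p7, p8, p9} has only 7 neighbours ({y1, y2, y3, y4, y5, y6, y7}), so by Hall's theorem at most 7 of the 9 left vertices can be matched.
That matches 7 of the 9, leaving 2 unmatched; no matching can do better.

2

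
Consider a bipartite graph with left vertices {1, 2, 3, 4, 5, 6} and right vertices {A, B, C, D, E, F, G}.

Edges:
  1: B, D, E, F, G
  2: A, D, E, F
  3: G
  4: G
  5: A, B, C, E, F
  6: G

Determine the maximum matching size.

4

A valid assignment of size 4: 1-E, 2-D, 3-G, 5-A.
The set {3, 4, 6} has only 1 neighbour ({G}), so by Hall's theorem at most 4 of the 6 left vertices can be matched.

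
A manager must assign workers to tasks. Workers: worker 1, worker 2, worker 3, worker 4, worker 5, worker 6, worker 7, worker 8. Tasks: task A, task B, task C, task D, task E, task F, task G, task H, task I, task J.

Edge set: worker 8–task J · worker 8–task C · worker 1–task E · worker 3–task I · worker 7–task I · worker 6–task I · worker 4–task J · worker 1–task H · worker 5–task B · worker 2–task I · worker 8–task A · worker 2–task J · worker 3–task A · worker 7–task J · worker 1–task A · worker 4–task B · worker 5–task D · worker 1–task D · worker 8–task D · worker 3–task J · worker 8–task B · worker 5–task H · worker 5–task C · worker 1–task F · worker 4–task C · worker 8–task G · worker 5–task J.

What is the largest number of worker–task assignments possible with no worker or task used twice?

A valid assignment of size 7: worker 1→task F, worker 2→task J, worker 3→task A, worker 4→task B, worker 5→task C, worker 6→task I, worker 8→task D.
The set {worker 2, worker 6, worker 7} has only 2 neighbours ({task I, task J}), so by Hall's theorem at most 7 of the 8 workers can be matched.

7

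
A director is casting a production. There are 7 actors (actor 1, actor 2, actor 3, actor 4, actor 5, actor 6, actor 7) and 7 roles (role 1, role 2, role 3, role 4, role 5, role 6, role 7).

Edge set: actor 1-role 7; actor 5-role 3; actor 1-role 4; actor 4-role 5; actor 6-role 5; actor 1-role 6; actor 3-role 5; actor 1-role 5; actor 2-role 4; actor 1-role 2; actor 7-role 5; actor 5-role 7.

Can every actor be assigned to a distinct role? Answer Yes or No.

No

The set {actor 3, actor 4, actor 6, actor 7} has only 1 neighbour ({role 5}), so by Hall's theorem at most 4 of the 7 actors can be matched.
Hence no matching covers every actor.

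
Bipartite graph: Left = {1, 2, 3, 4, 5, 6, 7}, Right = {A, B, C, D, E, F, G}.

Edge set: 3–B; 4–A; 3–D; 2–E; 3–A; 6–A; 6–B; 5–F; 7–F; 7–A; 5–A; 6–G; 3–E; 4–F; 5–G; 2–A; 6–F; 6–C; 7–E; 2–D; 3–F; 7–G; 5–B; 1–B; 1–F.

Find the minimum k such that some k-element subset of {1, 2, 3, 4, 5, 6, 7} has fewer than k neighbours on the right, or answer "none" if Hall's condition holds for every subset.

A matching saturating every left vertex exists, for instance 1→B, 2→D, 3→A, 4→F, 5→G, 6→C, 7→E.
By Hall's marriage theorem, this means |N(S)| ≥ |S| for every subset S, so no violating subset exists.

none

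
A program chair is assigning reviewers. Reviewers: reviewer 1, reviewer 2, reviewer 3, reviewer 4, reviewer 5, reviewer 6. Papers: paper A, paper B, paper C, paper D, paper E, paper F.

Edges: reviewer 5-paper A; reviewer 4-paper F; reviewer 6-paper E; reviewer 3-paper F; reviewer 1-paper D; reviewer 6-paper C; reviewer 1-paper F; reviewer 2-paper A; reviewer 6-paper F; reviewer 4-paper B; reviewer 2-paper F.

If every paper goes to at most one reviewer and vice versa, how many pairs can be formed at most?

5

For example, pair reviewer 1–paper D, reviewer 2–paper A, reviewer 3–paper F, reviewer 4–paper B, reviewer 6–paper E.
The set {reviewer 2, reviewer 3, reviewer 5} has only 2 neighbours ({paper A, paper F}), so by Hall's theorem at most 5 of the 6 reviewers can be matched.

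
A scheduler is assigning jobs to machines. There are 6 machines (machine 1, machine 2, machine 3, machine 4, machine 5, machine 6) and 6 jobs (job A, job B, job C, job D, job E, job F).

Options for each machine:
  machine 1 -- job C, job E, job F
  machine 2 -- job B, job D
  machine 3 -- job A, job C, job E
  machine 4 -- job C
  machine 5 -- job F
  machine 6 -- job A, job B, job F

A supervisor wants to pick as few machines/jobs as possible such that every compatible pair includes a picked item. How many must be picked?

The 6 edges machine 1–job E, machine 2–job D, machine 3–job A, machine 4–job C, machine 5–job F, machine 6–job B form a matching, so any vertex cover needs at least 6 vertices (one per matched edge).
Conversely {machine 1, machine 2, machine 3, machine 4, machine 5, machine 6} meets every edge and has exactly 6 vertices, so 6 is optimal.

6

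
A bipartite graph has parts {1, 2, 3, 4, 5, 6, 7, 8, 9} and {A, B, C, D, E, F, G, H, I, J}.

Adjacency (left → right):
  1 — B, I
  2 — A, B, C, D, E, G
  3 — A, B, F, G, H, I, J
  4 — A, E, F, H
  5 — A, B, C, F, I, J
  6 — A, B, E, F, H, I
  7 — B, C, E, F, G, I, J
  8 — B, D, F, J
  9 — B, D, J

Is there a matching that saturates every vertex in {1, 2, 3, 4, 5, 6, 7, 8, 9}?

For example, pair 1–I, 2–D, 3–G, 4–F, 5–A, 6–H, 7–E, 8–J, 9–B.
Every left vertex is matched, so this matching saturates all of them.

Yes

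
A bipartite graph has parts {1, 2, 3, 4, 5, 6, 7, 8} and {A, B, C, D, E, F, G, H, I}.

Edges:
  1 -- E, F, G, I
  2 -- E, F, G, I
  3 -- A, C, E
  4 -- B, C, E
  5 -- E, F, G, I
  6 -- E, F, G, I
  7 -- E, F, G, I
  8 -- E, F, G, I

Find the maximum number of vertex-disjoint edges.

For example, pair 1→I, 2→F, 3→C, 4→B, 5→G, 6→E.
The set {1, 2, 5, 6, 7, 8} has only 4 neighbours ({E, F, G, I}), so by Hall's theorem at most 6 of the 8 left vertices can be matched.

6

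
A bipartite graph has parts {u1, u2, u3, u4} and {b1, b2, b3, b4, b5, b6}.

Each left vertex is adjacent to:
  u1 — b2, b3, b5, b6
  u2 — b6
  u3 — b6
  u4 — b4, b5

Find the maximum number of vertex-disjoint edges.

3

A valid assignment of size 3: u1–b3, u2–b6, u4–b5.
The set {u2, u3} has only 1 neighbour ({b6}), so by Hall's theorem at most 3 of the 4 left vertices can be matched.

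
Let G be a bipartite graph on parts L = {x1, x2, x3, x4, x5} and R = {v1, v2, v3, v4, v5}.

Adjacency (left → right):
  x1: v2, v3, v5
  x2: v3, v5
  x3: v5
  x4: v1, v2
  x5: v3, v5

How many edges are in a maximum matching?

A valid assignment of size 4: x1-v2, x2-v3, x3-v5, x4-v1.
The set {x2, x3, x5} has only 2 neighbours ({v3, v5}), so by Hall's theorem at most 4 of the 5 left vertices can be matched.

4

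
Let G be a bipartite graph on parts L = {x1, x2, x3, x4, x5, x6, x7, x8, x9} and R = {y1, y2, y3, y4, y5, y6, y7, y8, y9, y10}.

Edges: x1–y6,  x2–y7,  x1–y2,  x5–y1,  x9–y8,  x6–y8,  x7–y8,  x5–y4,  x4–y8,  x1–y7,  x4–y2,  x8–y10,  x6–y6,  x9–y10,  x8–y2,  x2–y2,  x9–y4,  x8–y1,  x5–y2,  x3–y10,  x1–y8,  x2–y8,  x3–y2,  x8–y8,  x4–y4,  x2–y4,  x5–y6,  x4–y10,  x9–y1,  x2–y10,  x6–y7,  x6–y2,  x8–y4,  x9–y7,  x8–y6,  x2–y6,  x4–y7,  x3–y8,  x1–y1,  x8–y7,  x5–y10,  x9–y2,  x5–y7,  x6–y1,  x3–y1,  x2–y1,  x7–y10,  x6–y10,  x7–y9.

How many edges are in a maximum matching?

8

One maximum matching: x1→y2, x2→y1, x3→y8, x4→y4, x5→y6, x6→y10, x7→y9, x8→y7.
The set {x1, x2, x3, x4, x5, x6, x8, x9} has only 7 neighbours ({y1, y10, y2, y4, y6, y7, y8}), so by Hall's theorem at most 8 of the 9 left vertices can be matched.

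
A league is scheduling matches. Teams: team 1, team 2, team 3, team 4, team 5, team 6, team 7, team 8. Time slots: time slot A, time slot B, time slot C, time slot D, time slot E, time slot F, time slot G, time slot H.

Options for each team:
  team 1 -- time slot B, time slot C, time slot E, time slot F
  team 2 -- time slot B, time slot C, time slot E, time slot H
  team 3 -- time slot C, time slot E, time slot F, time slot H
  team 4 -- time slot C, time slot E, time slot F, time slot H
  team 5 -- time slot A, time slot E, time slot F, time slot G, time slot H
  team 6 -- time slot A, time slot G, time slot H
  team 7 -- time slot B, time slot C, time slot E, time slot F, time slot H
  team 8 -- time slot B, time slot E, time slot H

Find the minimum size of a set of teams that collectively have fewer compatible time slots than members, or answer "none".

6

Take S = {team 1, team 2, team 3, team 4, team 7, team 8}. Its neighbourhood is {time slot B, time slot C, time slot E, time slot F, time slot H}, so |N(S)| = 5 < |S| = 6.
Every subset of size less than 6 has at least as many neighbours as members, so 6 is the minimum.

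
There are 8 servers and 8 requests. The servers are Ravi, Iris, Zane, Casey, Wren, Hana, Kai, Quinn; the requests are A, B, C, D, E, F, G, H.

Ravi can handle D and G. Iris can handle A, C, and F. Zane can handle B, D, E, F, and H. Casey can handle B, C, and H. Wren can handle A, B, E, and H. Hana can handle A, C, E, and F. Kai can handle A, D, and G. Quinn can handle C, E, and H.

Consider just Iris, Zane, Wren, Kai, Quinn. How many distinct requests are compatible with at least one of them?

8

The union of neighbours of {Iris, Zane, Wren, Kai, Quinn} is {A, B, C, D, E, F, G, H}, which has 8 elements.
Since |N(S)| = 8 ≥ |S| = 5, Hall's condition holds for this subset.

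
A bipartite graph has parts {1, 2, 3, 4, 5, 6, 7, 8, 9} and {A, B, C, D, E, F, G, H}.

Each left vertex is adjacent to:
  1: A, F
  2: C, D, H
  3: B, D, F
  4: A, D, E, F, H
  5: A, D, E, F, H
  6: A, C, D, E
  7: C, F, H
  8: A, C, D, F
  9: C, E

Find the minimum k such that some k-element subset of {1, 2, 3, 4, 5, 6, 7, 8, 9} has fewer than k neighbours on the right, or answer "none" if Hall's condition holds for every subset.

Take S = {1, 2, 4, 5, 6, 7, 8}. Its neighbourhood is {A, C, D, E, F, H}, so |N(S)| = 6 < |S| = 7.
Every subset of size less than 7 has at least as many neighbours as members, so 7 is the minimum.

7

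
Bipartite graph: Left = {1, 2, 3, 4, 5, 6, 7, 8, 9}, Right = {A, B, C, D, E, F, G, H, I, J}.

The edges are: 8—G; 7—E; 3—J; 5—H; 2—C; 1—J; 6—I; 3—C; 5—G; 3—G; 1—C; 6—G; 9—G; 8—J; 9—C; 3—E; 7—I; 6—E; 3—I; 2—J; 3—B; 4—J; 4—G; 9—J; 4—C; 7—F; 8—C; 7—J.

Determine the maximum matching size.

A valid assignment of size 7: 1→C, 2→J, 3→B, 4→G, 5→H, 6→I, 7→E.
The set {1, 2, 4, 8, 9} has only 3 neighbours ({C, G, J}), so by Hall's theorem at most 7 of the 9 left vertices can be matched.

7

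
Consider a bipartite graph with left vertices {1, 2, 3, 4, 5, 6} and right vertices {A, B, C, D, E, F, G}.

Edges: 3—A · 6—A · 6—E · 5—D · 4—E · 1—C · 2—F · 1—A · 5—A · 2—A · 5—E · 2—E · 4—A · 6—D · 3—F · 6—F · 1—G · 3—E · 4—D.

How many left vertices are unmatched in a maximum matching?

A valid assignment of size 5: 1-C, 2-A, 3-F, 4-D, 5-E.
The set {2, 3, 4, 5, 6} has only 4 neighbours ({A, D, E, F}), so by Hall's theorem at most 5 of the 6 left vertices can be matched.
That matches 5 of the 6, leaving 1 unmatched; no matching can do better.

1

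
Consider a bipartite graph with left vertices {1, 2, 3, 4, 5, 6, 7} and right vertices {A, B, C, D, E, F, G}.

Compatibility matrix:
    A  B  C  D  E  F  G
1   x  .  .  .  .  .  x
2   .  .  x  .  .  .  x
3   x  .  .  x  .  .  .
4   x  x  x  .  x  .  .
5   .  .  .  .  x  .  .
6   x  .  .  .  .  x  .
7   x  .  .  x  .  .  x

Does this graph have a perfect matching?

A valid assignment of size 7: 1–A, 2–C, 3–D, 4–B, 5–E, 6–F, 7–G.
All 7 left vertices are covered.

Yes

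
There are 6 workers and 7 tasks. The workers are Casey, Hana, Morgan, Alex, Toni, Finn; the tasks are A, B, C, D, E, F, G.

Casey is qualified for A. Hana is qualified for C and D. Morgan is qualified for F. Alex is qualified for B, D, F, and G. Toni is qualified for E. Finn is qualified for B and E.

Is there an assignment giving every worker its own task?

Yes

A valid assignment of size 6: Casey-A, Hana-C, Morgan-F, Alex-D, Toni-E, Finn-B.
All 6 workers are covered.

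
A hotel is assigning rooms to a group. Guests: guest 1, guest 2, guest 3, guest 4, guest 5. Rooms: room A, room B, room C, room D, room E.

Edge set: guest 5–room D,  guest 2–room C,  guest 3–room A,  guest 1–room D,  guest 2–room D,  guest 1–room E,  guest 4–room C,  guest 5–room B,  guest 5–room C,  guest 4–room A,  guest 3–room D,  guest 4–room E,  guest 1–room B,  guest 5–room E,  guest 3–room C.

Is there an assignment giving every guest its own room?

Yes

For example, pair guest 1-room B, guest 2-room C, guest 3-room A, guest 4-room E, guest 5-room D.
All 5 guests are covered.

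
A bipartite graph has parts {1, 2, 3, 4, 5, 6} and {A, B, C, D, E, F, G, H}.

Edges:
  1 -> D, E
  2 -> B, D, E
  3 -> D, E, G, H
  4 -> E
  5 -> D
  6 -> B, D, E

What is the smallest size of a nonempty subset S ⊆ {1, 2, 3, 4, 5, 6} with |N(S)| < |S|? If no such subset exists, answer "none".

3

Take S = {1, 4, 5}. Its neighbourhood is {D, E}, so |N(S)| = 2 < |S| = 3.
Every subset of size less than 3 has at least as many neighbours as members, so 3 is the minimum.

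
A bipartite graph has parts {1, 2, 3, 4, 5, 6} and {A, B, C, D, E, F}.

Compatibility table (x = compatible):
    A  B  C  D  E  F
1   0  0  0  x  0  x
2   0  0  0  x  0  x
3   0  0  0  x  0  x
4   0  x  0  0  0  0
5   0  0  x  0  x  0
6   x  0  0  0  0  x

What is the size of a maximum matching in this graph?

5

One maximum matching: 1→D, 2→F, 4→B, 5→E, 6→A.
The set {1, 2, 3} has only 2 neighbours ({D, F}), so by Hall's theorem at most 5 of the 6 left vertices can be matched.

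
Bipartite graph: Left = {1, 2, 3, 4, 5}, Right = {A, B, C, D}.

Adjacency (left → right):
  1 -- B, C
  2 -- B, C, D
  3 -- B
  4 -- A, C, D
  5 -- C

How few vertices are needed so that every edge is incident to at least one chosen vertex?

A maximum matching has 4 edges (e.g. 1–C, 2–D, 3–B, 4–A).
By König's theorem the minimum vertex cover has the same size. One such cover is {2, 4, B, C}.

4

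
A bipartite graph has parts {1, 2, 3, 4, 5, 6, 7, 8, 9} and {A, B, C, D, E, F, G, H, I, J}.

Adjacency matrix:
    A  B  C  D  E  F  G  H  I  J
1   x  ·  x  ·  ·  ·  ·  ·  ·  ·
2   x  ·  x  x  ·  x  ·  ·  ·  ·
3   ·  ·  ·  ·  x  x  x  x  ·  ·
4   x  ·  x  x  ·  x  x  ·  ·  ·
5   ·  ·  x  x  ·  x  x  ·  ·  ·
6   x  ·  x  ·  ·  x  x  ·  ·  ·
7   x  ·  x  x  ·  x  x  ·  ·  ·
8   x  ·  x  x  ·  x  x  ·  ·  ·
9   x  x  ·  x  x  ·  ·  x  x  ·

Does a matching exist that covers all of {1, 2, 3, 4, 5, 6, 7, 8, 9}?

The set {1, 2, 4, 5, 6, 7, 8} has only 5 neighbours ({A, C, D, F, G}), so by Hall's theorem at most 7 of the 9 left vertices can be matched.
Hence no matching covers every left vertex.

No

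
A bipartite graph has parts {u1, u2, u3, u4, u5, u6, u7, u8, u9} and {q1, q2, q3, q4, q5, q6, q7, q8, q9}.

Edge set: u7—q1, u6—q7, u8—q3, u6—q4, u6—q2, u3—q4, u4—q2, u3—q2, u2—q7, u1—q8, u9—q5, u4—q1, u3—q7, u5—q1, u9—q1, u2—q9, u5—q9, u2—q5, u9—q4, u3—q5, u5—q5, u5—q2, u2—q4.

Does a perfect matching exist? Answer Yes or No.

The set {u2, u3, u4, u5, u6, u7, u9} has only 6 neighbours ({q1, q2, q4, q5, q7, q9}), so by Hall's theorem at most 8 of the 9 left vertices can be matched.
Hence no matching covers every left vertex.

No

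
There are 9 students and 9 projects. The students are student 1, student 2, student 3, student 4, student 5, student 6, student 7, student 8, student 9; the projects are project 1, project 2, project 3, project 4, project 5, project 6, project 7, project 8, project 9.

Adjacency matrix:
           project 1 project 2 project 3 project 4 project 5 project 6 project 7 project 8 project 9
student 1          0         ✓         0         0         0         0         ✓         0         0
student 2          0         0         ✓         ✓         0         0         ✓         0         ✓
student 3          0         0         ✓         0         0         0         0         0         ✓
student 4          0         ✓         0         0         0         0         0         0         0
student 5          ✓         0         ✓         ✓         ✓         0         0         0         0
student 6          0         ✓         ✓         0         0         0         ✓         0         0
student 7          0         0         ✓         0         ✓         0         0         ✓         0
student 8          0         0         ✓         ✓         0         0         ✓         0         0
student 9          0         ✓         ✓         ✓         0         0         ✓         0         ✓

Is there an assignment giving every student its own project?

The set {student 1, student 2, student 3, student 4, student 6, student 8, student 9} has only 5 neighbours ({project 2, project 3, project 4, project 7, project 9}), so by Hall's theorem at most 7 of the 9 students can be matched.
Hence no matching covers every student.

No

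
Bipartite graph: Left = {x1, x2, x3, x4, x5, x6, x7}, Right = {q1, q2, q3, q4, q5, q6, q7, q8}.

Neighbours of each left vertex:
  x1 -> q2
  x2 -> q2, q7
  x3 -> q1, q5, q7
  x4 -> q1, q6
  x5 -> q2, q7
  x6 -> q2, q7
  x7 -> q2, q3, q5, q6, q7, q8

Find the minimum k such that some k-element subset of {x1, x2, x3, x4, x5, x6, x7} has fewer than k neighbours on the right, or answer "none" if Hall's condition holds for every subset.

3

Take S = {x1, x2, x5}. Its neighbourhood is {q2, q7}, so |N(S)| = 2 < |S| = 3.
Every subset of size less than 3 has at least as many neighbours as members, so 3 is the minimum.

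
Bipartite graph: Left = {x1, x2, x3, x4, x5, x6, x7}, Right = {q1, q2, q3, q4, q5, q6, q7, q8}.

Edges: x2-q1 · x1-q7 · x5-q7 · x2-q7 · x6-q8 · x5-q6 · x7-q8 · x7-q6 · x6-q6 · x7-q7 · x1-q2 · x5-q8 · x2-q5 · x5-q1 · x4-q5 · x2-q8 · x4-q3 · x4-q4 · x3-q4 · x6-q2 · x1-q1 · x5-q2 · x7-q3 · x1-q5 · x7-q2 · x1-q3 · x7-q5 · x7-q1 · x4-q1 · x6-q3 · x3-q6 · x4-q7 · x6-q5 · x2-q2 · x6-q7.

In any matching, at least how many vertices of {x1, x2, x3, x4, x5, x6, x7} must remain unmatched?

One maximum matching: x1-q2, x2-q8, x3-q4, x4-q3, x5-q1, x6-q7, x7-q6.
This saturates every left vertex, so 7 is the maximum.
That matches 7 of the 7, leaving 0 unmatched; no matching can do better.

0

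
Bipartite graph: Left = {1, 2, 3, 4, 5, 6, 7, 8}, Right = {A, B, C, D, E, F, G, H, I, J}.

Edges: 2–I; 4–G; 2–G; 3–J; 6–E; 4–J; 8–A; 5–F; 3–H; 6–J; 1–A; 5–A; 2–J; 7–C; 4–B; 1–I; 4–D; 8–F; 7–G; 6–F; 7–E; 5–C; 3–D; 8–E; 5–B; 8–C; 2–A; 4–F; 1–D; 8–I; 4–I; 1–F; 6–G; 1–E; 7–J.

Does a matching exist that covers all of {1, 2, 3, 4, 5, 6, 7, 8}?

Yes

One maximum matching: 1-E, 2-I, 3-D, 4-B, 5-F, 6-G, 7-J, 8-A.
All 8 left vertices are covered.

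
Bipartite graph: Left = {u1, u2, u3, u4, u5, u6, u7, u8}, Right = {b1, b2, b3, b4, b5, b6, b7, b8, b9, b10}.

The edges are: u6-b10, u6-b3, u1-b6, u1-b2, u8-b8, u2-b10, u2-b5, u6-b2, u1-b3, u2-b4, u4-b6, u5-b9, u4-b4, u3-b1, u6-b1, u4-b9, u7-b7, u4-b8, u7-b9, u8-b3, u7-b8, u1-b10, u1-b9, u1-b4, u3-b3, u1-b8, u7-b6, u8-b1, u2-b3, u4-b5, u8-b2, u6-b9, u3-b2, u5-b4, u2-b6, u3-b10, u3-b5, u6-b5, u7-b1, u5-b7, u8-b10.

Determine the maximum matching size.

One maximum matching: u1→b2, u2→b6, u3→b5, u4→b4, u5→b7, u6→b10, u7→b8, u8→b1.
All 8 left vertices are matched, so no larger matching exists.

8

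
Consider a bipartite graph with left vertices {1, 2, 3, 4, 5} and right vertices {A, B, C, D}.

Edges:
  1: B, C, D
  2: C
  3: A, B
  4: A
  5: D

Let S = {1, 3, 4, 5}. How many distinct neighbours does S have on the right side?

The union of neighbours of {1, 3, 4, 5} is {A, B, C, D}, which has 4 elements.
Since |N(S)| = 4 ≥ |S| = 4, Hall's condition holds for this subset.

4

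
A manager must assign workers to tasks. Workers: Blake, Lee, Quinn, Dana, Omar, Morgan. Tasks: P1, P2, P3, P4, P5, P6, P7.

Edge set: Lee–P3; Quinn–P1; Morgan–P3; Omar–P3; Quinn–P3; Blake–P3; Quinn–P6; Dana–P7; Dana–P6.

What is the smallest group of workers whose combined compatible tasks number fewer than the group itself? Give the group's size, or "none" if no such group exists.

2

Take S = {Blake, Lee}. Its neighbourhood is {P3}, so |N(S)| = 1 < |S| = 2.
No single vertex violates Hall's condition since each has at least one neighbour, so 2 is the minimum.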